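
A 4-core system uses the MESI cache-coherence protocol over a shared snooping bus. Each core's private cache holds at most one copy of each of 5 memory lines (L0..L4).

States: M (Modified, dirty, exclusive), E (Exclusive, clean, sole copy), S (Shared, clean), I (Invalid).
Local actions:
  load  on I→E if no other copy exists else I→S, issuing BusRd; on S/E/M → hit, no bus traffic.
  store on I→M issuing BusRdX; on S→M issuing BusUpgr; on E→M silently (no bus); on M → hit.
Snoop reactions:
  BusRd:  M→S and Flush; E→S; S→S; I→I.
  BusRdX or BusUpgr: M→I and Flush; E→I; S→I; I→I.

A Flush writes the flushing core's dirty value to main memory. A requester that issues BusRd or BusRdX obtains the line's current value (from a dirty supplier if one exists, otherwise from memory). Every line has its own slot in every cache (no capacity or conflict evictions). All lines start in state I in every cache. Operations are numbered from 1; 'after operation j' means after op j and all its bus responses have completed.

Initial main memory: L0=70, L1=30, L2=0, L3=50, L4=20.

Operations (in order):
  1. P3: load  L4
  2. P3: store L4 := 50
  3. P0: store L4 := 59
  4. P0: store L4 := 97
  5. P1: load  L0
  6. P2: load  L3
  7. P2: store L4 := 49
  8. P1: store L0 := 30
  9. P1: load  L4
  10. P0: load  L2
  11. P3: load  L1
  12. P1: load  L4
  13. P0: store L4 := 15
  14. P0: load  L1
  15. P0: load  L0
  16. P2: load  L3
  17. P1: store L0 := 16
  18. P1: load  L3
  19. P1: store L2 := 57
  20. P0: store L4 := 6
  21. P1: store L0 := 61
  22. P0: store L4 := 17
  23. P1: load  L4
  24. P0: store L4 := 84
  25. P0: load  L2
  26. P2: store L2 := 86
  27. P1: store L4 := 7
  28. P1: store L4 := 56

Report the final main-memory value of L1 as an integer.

step 1: P3: load  L4  ⟶  IIIE  (L4)  txn=BusRd  M[L4]=20
step 2: P3: store L4 := 50  ⟶  IIIM  (L4)  txn=∅  M[L4]=20
step 3: P0: store L4 := 59  ⟶  MIII  (L4)  txn=BusRdX+Flush  M[L4]=50
step 4: P0: store L4 := 97  ⟶  MIII  (L4)  txn=∅  M[L4]=50
step 5: P1: load  L0  ⟶  IEII  (L0)  txn=BusRd  M[L0]=70
step 6: P2: load  L3  ⟶  IIEI  (L3)  txn=BusRd  M[L3]=50
step 7: P2: store L4 := 49  ⟶  IIMI  (L4)  txn=BusRdX+Flush  M[L4]=97
step 8: P1: store L0 := 30  ⟶  IMII  (L0)  txn=∅  M[L0]=70
step 9: P1: load  L4  ⟶  ISSI  (L4)  txn=BusRd+Flush  M[L4]=49
step 10: P0: load  L2  ⟶  EIII  (L2)  txn=BusRd  M[L2]=0
step 11: P3: load  L1  ⟶  IIIE  (L1)  txn=BusRd  M[L1]=30
step 12: P1: load  L4  ⟶  ISSI  (L4)  txn=∅  M[L4]=49
step 13: P0: store L4 := 15  ⟶  MIII  (L4)  txn=BusRdX  M[L4]=49
step 14: P0: load  L1  ⟶  SIIS  (L1)  txn=BusRd  M[L1]=30
step 15: P0: load  L0  ⟶  SSII  (L0)  txn=BusRd+Flush  M[L0]=30
step 16: P2: load  L3  ⟶  IIEI  (L3)  txn=∅  M[L3]=50
step 17: P1: store L0 := 16  ⟶  IMII  (L0)  txn=BusUpgr  M[L0]=30
step 18: P1: load  L3  ⟶  ISSI  (L3)  txn=BusRd  M[L3]=50
step 19: P1: store L2 := 57  ⟶  IMII  (L2)  txn=BusRdX  M[L2]=0
step 20: P0: store L4 := 6  ⟶  MIII  (L4)  txn=∅  M[L4]=49
step 21: P1: store L0 := 61  ⟶  IMII  (L0)  txn=∅  M[L0]=30
step 22: P0: store L4 := 17  ⟶  MIII  (L4)  txn=∅  M[L4]=49
step 23: P1: load  L4  ⟶  SSII  (L4)  txn=BusRd+Flush  M[L4]=17
step 24: P0: store L4 := 84  ⟶  MIII  (L4)  txn=BusUpgr  M[L4]=17
step 25: P0: load  L2  ⟶  SSII  (L2)  txn=BusRd+Flush  M[L2]=57
step 26: P2: store L2 := 86  ⟶  IIMI  (L2)  txn=BusRdX  M[L2]=57
step 27: P1: store L4 := 7  ⟶  IMII  (L4)  txn=BusRdX+Flush  M[L4]=84
step 28: P1: store L4 := 56  ⟶  IMII  (L4)  txn=∅  M[L4]=84

memory[L1] = 30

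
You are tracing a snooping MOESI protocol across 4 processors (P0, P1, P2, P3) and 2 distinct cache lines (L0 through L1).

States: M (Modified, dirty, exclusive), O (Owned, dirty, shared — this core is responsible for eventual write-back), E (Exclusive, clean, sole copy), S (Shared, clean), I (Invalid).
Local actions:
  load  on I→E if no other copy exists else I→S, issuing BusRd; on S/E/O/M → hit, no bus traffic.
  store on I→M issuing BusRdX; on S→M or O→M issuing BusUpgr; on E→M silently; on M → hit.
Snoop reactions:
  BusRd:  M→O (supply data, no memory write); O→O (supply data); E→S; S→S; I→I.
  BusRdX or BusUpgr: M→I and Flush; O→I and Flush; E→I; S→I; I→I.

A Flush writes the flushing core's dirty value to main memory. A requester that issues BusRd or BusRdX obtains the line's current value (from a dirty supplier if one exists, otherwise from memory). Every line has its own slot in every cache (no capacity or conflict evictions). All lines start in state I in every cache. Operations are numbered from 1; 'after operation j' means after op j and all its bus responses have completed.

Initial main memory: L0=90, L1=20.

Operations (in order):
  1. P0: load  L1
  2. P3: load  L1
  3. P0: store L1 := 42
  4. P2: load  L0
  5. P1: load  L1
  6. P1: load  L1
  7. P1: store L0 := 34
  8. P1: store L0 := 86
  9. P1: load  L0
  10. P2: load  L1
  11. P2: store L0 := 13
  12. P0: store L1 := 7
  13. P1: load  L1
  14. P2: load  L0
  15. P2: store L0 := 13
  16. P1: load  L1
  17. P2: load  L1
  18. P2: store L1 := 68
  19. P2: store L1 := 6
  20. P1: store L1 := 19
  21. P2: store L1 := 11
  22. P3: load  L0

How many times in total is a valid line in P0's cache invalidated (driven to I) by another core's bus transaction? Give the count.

1. P0: load  L1  bus=[BusRd]  L1: P0=E P1=I P2=I P3=I  mem[L1]=20
2. P3: load  L1  bus=[BusRd]  L1: P0=S P1=I P2=I P3=S  mem[L1]=20
3. P0: store L1 := 42  bus=[BusUpgr]  L1: P0=M P1=I P2=I P3=I  mem[L1]=20
4. P2: load  L0  bus=[BusRd]  L0: P0=I P1=I P2=E P3=I  mem[L0]=90
5. P1: load  L1  bus=[BusRd]  L1: P0=O P1=S P2=I P3=I  mem[L1]=20
6. P1: load  L1  bus=[-]  L1: P0=O P1=S P2=I P3=I  mem[L1]=20
7. P1: store L0 := 34  bus=[BusRdX]  L0: P0=I P1=M P2=I P3=I  mem[L0]=90
8. P1: store L0 := 86  bus=[-]  L0: P0=I P1=M P2=I P3=I  mem[L0]=90
9. P1: load  L0  bus=[-]  L0: P0=I P1=M P2=I P3=I  mem[L0]=90
10. P2: load  L1  bus=[BusRd]  L1: P0=O P1=S P2=S P3=I  mem[L1]=20
11. P2: store L0 := 13  bus=[BusRdX,Flush]  L0: P0=I P1=I P2=M P3=I  mem[L0]=86
12. P0: store L1 := 7  bus=[BusUpgr]  L1: P0=M P1=I P2=I P3=I  mem[L1]=20
13. P1: load  L1  bus=[BusRd]  L1: P0=O P1=S P2=I P3=I  mem[L1]=20
14. P2: load  L0  bus=[-]  L0: P0=I P1=I P2=M P3=I  mem[L0]=86
15. P2: store L0 := 13  bus=[-]  L0: P0=I P1=I P2=M P3=I  mem[L0]=86
16. P1: load  L1  bus=[-]  L1: P0=O P1=S P2=I P3=I  mem[L1]=20
17. P2: load  L1  bus=[BusRd]  L1: P0=O P1=S P2=S P3=I  mem[L1]=20
18. P2: store L1 := 68  bus=[BusUpgr,Flush]  L1: P0=I P1=I P2=M P3=I  mem[L1]=7
19. P2: store L1 := 6  bus=[-]  L1: P0=I P1=I P2=M P3=I  mem[L1]=7
20. P1: store L1 := 19  bus=[BusRdX,Flush]  L1: P0=I P1=M P2=I P3=I  mem[L1]=6
21. P2: store L1 := 11  bus=[BusRdX,Flush]  L1: P0=I P1=I P2=M P3=I  mem[L1]=19
22. P3: load  L0  bus=[BusRd]  L0: P0=I P1=I P2=O P3=S  mem[L0]=86

invalidations = 1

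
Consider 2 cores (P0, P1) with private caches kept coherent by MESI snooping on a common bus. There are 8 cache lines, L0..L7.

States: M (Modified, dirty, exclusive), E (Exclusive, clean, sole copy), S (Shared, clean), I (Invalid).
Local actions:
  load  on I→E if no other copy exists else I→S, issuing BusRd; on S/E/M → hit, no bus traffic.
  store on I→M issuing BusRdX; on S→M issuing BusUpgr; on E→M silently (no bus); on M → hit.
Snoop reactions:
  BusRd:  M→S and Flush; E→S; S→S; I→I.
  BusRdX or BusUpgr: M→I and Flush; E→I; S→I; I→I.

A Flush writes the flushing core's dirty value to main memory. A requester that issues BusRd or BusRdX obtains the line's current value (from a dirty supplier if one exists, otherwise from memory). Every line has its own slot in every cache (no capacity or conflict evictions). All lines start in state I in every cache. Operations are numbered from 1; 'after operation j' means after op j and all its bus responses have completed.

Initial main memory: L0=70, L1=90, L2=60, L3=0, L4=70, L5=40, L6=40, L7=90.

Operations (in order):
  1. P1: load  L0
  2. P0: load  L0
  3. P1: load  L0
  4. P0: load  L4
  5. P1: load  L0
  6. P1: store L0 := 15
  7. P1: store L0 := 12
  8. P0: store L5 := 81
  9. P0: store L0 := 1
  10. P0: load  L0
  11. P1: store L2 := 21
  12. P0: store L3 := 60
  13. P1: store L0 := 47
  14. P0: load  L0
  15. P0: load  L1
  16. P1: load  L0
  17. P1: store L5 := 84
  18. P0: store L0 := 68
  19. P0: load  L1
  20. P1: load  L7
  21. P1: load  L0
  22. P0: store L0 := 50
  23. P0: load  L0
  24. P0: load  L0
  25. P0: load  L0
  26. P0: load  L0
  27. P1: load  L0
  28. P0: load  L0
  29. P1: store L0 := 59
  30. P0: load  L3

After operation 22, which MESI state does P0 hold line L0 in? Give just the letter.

[1] P1: load  L0 | P0:I, P1:E(70) | bus: BusRd
[2] P0: load  L0 | P0:S(70), P1:S(70) | bus: BusRd
[3] P1: load  L0 | P0:S(70), P1:S(70) | bus: none
[4] P0: load  L4 | P0:E(70), P1:I | bus: BusRd
[5] P1: load  L0 | P0:S(70), P1:S(70) | bus: none
[6] P1: store L0 := 15 | P0:I, P1:M(15) | bus: BusUpgr
[7] P1: store L0 := 12 | P0:I, P1:M(12) | bus: none
[8] P0: store L5 := 81 | P0:M(81), P1:I | bus: BusRdX
[9] P0: store L0 := 1 | P0:M(1), P1:I | bus: BusRdX,Flush
[10] P0: load  L0 | P0:M(1), P1:I | bus: none
[11] P1: store L2 := 21 | P0:I, P1:M(21) | bus: BusRdX
[12] P0: store L3 := 60 | P0:M(60), P1:I | bus: BusRdX
[13] P1: store L0 := 47 | P0:I, P1:M(47) | bus: BusRdX,Flush
[14] P0: load  L0 | P0:S(47), P1:S(47) | bus: BusRd,Flush
[15] P0: load  L1 | P0:E(90), P1:I | bus: BusRd
[16] P1: load  L0 | P0:S(47), P1:S(47) | bus: none
[17] P1: store L5 := 84 | P0:I, P1:M(84) | bus: BusRdX,Flush
[18] P0: store L0 := 68 | P0:M(68), P1:I | bus: BusUpgr
[19] P0: load  L1 | P0:E(90), P1:I | bus: none
[20] P1: load  L7 | P0:I, P1:E(90) | bus: BusRd
[21] P1: load  L0 | P0:S(68), P1:S(68) | bus: BusRd,Flush
[22] P0: store L0 := 50 | P0:M(50), P1:I | bus: BusUpgr
[23] P0: load  L0 | P0:M(50), P1:I | bus: none
[24] P0: load  L0 | P0:M(50), P1:I | bus: none
[25] P0: load  L0 | P0:M(50), P1:I | bus: none
[26] P0: load  L0 | P0:M(50), P1:I | bus: none
[27] P1: load  L0 | P0:S(50), P1:S(50) | bus: BusRd,Flush
[28] P0: load  L0 | P0:S(50), P1:S(50) | bus: none
[29] P1: store L0 := 59 | P0:I, P1:M(59) | bus: BusUpgr
[30] P0: load  L3 | P0:M(60), P1:I | bus: none

state = M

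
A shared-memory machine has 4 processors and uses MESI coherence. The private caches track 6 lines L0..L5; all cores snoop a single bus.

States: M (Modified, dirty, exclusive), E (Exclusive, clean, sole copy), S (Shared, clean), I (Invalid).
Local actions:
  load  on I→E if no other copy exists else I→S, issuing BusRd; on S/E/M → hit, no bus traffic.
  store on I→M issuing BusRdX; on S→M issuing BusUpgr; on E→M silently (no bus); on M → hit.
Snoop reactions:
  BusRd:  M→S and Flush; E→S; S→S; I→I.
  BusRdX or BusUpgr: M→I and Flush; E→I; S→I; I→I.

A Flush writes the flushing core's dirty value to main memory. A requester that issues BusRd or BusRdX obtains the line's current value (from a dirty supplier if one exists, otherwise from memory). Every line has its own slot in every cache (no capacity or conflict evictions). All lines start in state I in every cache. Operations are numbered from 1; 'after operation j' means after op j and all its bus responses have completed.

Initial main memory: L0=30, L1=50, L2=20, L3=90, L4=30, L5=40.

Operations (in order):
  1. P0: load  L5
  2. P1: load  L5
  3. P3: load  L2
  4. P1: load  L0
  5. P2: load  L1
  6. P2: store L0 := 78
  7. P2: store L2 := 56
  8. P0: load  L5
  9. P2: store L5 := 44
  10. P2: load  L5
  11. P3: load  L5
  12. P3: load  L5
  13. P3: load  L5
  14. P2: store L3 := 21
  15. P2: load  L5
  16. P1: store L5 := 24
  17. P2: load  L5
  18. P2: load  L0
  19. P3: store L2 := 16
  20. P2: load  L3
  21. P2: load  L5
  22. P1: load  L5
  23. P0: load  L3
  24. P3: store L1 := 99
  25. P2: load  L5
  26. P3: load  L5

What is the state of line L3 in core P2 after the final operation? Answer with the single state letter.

1. P0: load  L5  bus=[BusRd]  L5: P0=E P1=I P2=I P3=I  mem[L5]=40
2. P1: load  L5  bus=[BusRd]  L5: P0=S P1=S P2=I P3=I  mem[L5]=40
3. P3: load  L2  bus=[BusRd]  L2: P0=I P1=I P2=I P3=E  mem[L2]=20
4. P1: load  L0  bus=[BusRd]  L0: P0=I P1=E P2=I P3=I  mem[L0]=30
5. P2: load  L1  bus=[BusRd]  L1: P0=I P1=I P2=E P3=I  mem[L1]=50
6. P2: store L0 := 78  bus=[BusRdX]  L0: P0=I P1=I P2=M P3=I  mem[L0]=30
7. P2: store L2 := 56  bus=[BusRdX]  L2: P0=I P1=I P2=M P3=I  mem[L2]=20
8. P0: load  L5  bus=[-]  L5: P0=S P1=S P2=I P3=I  mem[L5]=40
9. P2: store L5 := 44  bus=[BusRdX]  L5: P0=I P1=I P2=M P3=I  mem[L5]=40
10. P2: load  L5  bus=[-]  L5: P0=I P1=I P2=M P3=I  mem[L5]=40
11. P3: load  L5  bus=[BusRd,Flush]  L5: P0=I P1=I P2=S P3=S  mem[L5]=44
12. P3: load  L5  bus=[-]  L5: P0=I P1=I P2=S P3=S  mem[L5]=44
13. P3: load  L5  bus=[-]  L5: P0=I P1=I P2=S P3=S  mem[L5]=44
14. P2: store L3 := 21  bus=[BusRdX]  L3: P0=I P1=I P2=M P3=I  mem[L3]=90
15. P2: load  L5  bus=[-]  L5: P0=I P1=I P2=S P3=S  mem[L5]=44
16. P1: store L5 := 24  bus=[BusRdX]  L5: P0=I P1=M P2=I P3=I  mem[L5]=44
17. P2: load  L5  bus=[BusRd,Flush]  L5: P0=I P1=S P2=S P3=I  mem[L5]=24
18. P2: load  L0  bus=[-]  L0: P0=I P1=I P2=M P3=I  mem[L0]=30
19. P3: store L2 := 16  bus=[BusRdX,Flush]  L2: P0=I P1=I P2=I P3=M  mem[L2]=56
20. P2: load  L3  bus=[-]  L3: P0=I P1=I P2=M P3=I  mem[L3]=90
21. P2: load  L5  bus=[-]  L5: P0=I P1=S P2=S P3=I  mem[L5]=24
22. P1: load  L5  bus=[-]  L5: P0=I P1=S P2=S P3=I  mem[L5]=24
23. P0: load  L3  bus=[BusRd,Flush]  L3: P0=S P1=I P2=S P3=I  mem[L3]=21
24. P3: store L1 := 99  bus=[BusRdX]  L1: P0=I P1=I P2=I P3=M  mem[L1]=50
25. P2: load  L5  bus=[-]  L5: P0=I P1=S P2=S P3=I  mem[L5]=24
26. P3: load  L5  bus=[BusRd]  L5: P0=I P1=S P2=S P3=S  mem[L5]=24

state = S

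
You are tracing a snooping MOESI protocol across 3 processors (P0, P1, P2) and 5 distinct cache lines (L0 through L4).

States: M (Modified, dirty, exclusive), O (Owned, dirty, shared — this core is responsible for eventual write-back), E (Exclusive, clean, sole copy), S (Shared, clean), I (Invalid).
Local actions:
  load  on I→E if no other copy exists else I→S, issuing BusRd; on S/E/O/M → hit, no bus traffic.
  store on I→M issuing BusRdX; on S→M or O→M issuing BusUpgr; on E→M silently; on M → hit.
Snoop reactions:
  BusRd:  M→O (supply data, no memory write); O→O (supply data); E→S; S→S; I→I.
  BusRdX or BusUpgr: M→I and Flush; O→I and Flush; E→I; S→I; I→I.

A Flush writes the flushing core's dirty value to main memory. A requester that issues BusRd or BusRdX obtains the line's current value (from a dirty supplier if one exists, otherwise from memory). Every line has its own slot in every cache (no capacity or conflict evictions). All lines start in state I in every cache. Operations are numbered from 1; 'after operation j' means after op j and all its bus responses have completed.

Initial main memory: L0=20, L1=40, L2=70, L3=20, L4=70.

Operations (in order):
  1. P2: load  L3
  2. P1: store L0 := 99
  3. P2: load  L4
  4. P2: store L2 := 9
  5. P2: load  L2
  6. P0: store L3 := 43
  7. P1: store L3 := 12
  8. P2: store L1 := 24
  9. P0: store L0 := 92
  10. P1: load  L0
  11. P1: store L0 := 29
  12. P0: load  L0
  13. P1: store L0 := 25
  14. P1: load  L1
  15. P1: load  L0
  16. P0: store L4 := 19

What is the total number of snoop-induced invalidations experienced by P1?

invalidations = 1

[1] P2: load  L3 | P0:I, P1:I, P2:E(20) | bus: BusRd
[2] P1: store L0 := 99 | P0:I, P1:M(99), P2:I | bus: BusRdX
[3] P2: load  L4 | P0:I, P1:I, P2:E(70) | bus: BusRd
[4] P2: store L2 := 9 | P0:I, P1:I, P2:M(9) | bus: BusRdX
[5] P2: load  L2 | P0:I, P1:I, P2:M(9) | bus: none
[6] P0: store L3 := 43 | P0:M(43), P1:I, P2:I | bus: BusRdX
[7] P1: store L3 := 12 | P0:I, P1:M(12), P2:I | bus: BusRdX,Flush
[8] P2: store L1 := 24 | P0:I, P1:I, P2:M(24) | bus: BusRdX
[9] P0: store L0 := 92 | P0:M(92), P1:I, P2:I | bus: BusRdX,Flush
[10] P1: load  L0 | P0:O(92), P1:S(92), P2:I | bus: BusRd
[11] P1: store L0 := 29 | P0:I, P1:M(29), P2:I | bus: BusUpgr,Flush
[12] P0: load  L0 | P0:S(29), P1:O(29), P2:I | bus: BusRd
[13] P1: store L0 := 25 | P0:I, P1:M(25), P2:I | bus: BusUpgr
[14] P1: load  L1 | P0:I, P1:S(24), P2:O(24) | bus: BusRd
[15] P1: load  L0 | P0:I, P1:M(25), P2:I | bus: none
[16] P0: store L4 := 19 | P0:M(19), P1:I, P2:I | bus: BusRdX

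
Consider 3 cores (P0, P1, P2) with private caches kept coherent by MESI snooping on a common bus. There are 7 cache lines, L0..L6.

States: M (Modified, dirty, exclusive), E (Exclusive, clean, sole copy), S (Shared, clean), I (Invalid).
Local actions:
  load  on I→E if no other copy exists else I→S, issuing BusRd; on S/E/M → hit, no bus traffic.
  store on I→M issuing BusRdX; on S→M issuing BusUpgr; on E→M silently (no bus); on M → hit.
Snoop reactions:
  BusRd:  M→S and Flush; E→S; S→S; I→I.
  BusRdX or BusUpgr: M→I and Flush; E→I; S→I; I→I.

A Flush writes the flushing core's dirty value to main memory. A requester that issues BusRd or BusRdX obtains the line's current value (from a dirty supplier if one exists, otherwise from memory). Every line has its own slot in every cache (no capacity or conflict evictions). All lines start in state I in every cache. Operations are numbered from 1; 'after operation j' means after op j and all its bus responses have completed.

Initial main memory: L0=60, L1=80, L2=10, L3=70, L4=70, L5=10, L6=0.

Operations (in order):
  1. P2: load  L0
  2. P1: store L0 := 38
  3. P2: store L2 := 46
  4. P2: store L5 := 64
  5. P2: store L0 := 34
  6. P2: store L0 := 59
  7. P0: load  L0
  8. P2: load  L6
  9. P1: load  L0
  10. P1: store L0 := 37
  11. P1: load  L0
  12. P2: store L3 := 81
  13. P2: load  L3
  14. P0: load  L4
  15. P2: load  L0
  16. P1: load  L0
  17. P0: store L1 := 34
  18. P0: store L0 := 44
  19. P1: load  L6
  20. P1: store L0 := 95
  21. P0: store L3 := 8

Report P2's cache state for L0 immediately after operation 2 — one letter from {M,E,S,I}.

  op1 P2: load  L0 → I/I/E on L0; bus BusRd; mem=60
  op2 P1: store L0 := 38 → I/M/I on L0; bus BusRdX; mem=60
  op3 P2: store L2 := 46 → I/I/M on L2; bus BusRdX; mem=10
  op4 P2: store L5 := 64 → I/I/M on L5; bus BusRdX; mem=10
  op5 P2: store L0 := 34 → I/I/M on L0; bus BusRdX Flush; mem=38
  op6 P2: store L0 := 59 → I/I/M on L0; bus (none); mem=38
  op7 P0: load  L0 → S/I/S on L0; bus BusRd Flush; mem=59
  op8 P2: load  L6 → I/I/E on L6; bus BusRd; mem=0
  op9 P1: load  L0 → S/S/S on L0; bus BusRd; mem=59
  op10 P1: store L0 := 37 → I/M/I on L0; bus BusUpgr; mem=59
  op11 P1: load  L0 → I/M/I on L0; bus (none); mem=59
  op12 P2: store L3 := 81 → I/I/M on L3; bus BusRdX; mem=70
  op13 P2: load  L3 → I/I/M on L3; bus (none); mem=70
  op14 P0: load  L4 → E/I/I on L4; bus BusRd; mem=70
  op15 P2: load  L0 → I/S/S on L0; bus BusRd Flush; mem=37
  op16 P1: load  L0 → I/S/S on L0; bus (none); mem=37
  op17 P0: store L1 := 34 → M/I/I on L1; bus BusRdX; mem=80
  op18 P0: store L0 := 44 → M/I/I on L0; bus BusRdX; mem=37
  op19 P1: load  L6 → I/S/S on L6; bus BusRd; mem=0
  op20 P1: store L0 := 95 → I/M/I on L0; bus BusRdX Flush; mem=44
  op21 P0: store L3 := 8 → M/I/I on L3; bus BusRdX Flush; mem=81

state = I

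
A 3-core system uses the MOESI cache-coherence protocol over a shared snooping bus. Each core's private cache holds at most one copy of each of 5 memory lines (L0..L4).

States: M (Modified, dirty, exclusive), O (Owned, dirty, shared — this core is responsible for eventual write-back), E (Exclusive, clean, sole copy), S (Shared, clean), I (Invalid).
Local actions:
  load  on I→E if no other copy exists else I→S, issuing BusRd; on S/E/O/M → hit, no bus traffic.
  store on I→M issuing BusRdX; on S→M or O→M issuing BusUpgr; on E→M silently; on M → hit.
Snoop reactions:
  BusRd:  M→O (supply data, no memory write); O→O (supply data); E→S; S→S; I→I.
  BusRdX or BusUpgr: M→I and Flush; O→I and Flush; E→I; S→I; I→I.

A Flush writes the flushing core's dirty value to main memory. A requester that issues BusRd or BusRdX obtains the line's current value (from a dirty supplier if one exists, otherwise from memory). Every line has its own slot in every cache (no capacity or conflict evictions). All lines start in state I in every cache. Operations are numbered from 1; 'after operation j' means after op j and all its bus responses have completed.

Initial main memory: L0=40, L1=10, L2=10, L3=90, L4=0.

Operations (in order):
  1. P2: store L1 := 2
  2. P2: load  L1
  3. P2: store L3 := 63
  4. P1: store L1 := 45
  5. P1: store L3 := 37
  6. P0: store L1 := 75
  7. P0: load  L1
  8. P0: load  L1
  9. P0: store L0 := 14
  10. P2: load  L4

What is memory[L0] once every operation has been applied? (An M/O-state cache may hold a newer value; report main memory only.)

[1] P2: store L1 := 2 | P0:I, P1:I, P2:M(2) | bus: BusRdX
[2] P2: load  L1 | P0:I, P1:I, P2:M(2) | bus: none
[3] P2: store L3 := 63 | P0:I, P1:I, P2:M(63) | bus: BusRdX
[4] P1: store L1 := 45 | P0:I, P1:M(45), P2:I | bus: BusRdX,Flush
[5] P1: store L3 := 37 | P0:I, P1:M(37), P2:I | bus: BusRdX,Flush
[6] P0: store L1 := 75 | P0:M(75), P1:I, P2:I | bus: BusRdX,Flush
[7] P0: load  L1 | P0:M(75), P1:I, P2:I | bus: none
[8] P0: load  L1 | P0:M(75), P1:I, P2:I | bus: none
[9] P0: store L0 := 14 | P0:M(14), P1:I, P2:I | bus: BusRdX
[10] P2: load  L4 | P0:I, P1:I, P2:E(0) | bus: BusRd

memory[L0] = 40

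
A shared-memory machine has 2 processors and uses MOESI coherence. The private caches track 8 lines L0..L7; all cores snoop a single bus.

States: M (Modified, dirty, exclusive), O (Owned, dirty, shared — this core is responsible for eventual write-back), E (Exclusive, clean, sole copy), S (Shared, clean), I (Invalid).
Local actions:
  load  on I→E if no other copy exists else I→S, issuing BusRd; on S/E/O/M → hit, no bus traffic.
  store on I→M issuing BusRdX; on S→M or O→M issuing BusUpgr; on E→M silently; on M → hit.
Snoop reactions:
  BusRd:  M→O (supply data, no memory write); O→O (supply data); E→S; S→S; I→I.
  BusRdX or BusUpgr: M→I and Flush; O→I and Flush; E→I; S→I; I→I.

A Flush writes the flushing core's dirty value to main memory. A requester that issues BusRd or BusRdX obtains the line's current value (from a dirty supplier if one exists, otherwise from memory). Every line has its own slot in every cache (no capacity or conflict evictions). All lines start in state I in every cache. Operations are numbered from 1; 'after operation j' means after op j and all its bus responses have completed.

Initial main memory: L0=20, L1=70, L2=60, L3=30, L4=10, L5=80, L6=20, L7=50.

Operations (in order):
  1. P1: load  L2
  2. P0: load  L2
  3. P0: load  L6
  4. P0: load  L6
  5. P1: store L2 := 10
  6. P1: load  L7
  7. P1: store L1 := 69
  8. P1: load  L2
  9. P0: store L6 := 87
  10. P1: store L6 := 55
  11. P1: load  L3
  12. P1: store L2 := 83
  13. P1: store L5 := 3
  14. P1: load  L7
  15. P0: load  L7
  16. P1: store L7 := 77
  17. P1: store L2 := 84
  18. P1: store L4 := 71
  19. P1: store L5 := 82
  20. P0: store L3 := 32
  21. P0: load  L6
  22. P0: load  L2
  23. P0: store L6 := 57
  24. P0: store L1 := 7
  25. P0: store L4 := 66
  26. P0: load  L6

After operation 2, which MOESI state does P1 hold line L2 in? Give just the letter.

state = S

step 1: P1: load  L2  ⟶  IE  (L2)  txn=BusRd  M[L2]=60
step 2: P0: load  L2  ⟶  SS  (L2)  txn=BusRd  M[L2]=60
step 3: P0: load  L6  ⟶  EI  (L6)  txn=BusRd  M[L6]=20
step 4: P0: load  L6  ⟶  EI  (L6)  txn=∅  M[L6]=20
step 5: P1: store L2 := 10  ⟶  IM  (L2)  txn=BusUpgr  M[L2]=60
step 6: P1: load  L7  ⟶  IE  (L7)  txn=BusRd  M[L7]=50
step 7: P1: store L1 := 69  ⟶  IM  (L1)  txn=BusRdX  M[L1]=70
step 8: P1: load  L2  ⟶  IM  (L2)  txn=∅  M[L2]=60
step 9: P0: store L6 := 87  ⟶  MI  (L6)  txn=∅  M[L6]=20
step 10: P1: store L6 := 55  ⟶  IM  (L6)  txn=BusRdX+Flush  M[L6]=87
step 11: P1: load  L3  ⟶  IE  (L3)  txn=BusRd  M[L3]=30
step 12: P1: store L2 := 83  ⟶  IM  (L2)  txn=∅  M[L2]=60
step 13: P1: store L5 := 3  ⟶  IM  (L5)  txn=BusRdX  M[L5]=80
step 14: P1: load  L7  ⟶  IE  (L7)  txn=∅  M[L7]=50
step 15: P0: load  L7  ⟶  SS  (L7)  txn=BusRd  M[L7]=50
step 16: P1: store L7 := 77  ⟶  IM  (L7)  txn=BusUpgr  M[L7]=50
step 17: P1: store L2 := 84  ⟶  IM  (L2)  txn=∅  M[L2]=60
step 18: P1: store L4 := 71  ⟶  IM  (L4)  txn=BusRdX  M[L4]=10
step 19: P1: store L5 := 82  ⟶  IM  (L5)  txn=∅  M[L5]=80
step 20: P0: store L3 := 32  ⟶  MI  (L3)  txn=BusRdX  M[L3]=30
step 21: P0: load  L6  ⟶  SO  (L6)  txn=BusRd  M[L6]=87
step 22: P0: load  L2  ⟶  SO  (L2)  txn=BusRd  M[L2]=60
step 23: P0: store L6 := 57  ⟶  MI  (L6)  txn=BusUpgr+Flush  M[L6]=55
step 24: P0: store L1 := 7  ⟶  MI  (L1)  txn=BusRdX+Flush  M[L1]=69
step 25: P0: store L4 := 66  ⟶  MI  (L4)  txn=BusRdX+Flush  M[L4]=71
step 26: P0: load  L6  ⟶  MI  (L6)  txn=∅  M[L6]=55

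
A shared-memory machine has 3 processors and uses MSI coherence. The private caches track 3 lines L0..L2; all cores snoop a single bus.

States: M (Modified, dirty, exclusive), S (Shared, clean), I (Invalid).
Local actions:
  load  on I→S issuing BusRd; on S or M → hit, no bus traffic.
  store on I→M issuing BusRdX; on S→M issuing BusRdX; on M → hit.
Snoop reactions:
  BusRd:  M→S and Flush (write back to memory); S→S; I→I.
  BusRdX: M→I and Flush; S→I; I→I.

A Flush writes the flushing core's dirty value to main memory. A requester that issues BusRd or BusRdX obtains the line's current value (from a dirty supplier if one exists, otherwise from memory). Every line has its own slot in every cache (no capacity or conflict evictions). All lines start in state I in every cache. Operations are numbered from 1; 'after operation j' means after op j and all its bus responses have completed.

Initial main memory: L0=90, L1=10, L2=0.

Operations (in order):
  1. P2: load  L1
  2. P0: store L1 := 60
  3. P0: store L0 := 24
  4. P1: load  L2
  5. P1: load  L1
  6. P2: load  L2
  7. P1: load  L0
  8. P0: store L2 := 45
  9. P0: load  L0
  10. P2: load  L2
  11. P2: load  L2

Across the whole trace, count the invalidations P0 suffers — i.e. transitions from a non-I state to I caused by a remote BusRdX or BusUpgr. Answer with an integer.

invalidations = 0

1. P2: load  L1  bus=[BusRd]  L1: P0=I P1=I P2=S  mem[L1]=10
2. P0: store L1 := 60  bus=[BusRdX]  L1: P0=M P1=I P2=I  mem[L1]=10
3. P0: store L0 := 24  bus=[BusRdX]  L0: P0=M P1=I P2=I  mem[L0]=90
4. P1: load  L2  bus=[BusRd]  L2: P0=I P1=S P2=I  mem[L2]=0
5. P1: load  L1  bus=[BusRd,Flush]  L1: P0=S P1=S P2=I  mem[L1]=60
6. P2: load  L2  bus=[BusRd]  L2: P0=I P1=S P2=S  mem[L2]=0
7. P1: load  L0  bus=[BusRd,Flush]  L0: P0=S P1=S P2=I  mem[L0]=24
8. P0: store L2 := 45  bus=[BusRdX]  L2: P0=M P1=I P2=I  mem[L2]=0
9. P0: load  L0  bus=[-]  L0: P0=S P1=S P2=I  mem[L0]=24
10. P2: load  L2  bus=[BusRd,Flush]  L2: P0=S P1=I P2=S  mem[L2]=45
11. P2: load  L2  bus=[-]  L2: P0=S P1=I P2=S  mem[L2]=45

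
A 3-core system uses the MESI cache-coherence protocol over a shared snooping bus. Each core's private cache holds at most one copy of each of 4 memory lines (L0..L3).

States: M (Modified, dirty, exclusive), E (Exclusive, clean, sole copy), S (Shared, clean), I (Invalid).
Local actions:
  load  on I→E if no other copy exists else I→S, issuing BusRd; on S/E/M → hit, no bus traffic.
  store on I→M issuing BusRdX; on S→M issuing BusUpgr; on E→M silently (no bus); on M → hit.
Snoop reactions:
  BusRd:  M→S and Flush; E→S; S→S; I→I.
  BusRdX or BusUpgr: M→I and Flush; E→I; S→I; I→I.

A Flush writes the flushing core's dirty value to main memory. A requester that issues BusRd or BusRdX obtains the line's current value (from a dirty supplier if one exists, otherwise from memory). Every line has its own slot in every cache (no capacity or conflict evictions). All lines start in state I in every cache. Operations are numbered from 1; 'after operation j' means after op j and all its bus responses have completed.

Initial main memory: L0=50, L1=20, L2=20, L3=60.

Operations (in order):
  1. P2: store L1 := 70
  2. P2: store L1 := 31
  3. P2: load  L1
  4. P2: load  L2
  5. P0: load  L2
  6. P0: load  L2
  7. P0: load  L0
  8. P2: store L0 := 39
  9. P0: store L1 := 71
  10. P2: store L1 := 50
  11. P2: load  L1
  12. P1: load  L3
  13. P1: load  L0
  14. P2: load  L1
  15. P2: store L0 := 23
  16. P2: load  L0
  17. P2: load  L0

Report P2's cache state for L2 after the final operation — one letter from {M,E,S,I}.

1. P2: store L1 := 70  bus=[BusRdX]  L1: P0=I P1=I P2=M  mem[L1]=20
2. P2: store L1 := 31  bus=[-]  L1: P0=I P1=I P2=M  mem[L1]=20
3. P2: load  L1  bus=[-]  L1: P0=I P1=I P2=M  mem[L1]=20
4. P2: load  L2  bus=[BusRd]  L2: P0=I P1=I P2=E  mem[L2]=20
5. P0: load  L2  bus=[BusRd]  L2: P0=S P1=I P2=S  mem[L2]=20
6. P0: load  L2  bus=[-]  L2: P0=S P1=I P2=S  mem[L2]=20
7. P0: load  L0  bus=[BusRd]  L0: P0=E P1=I P2=I  mem[L0]=50
8. P2: store L0 := 39  bus=[BusRdX]  L0: P0=I P1=I P2=M  mem[L0]=50
9. P0: store L1 := 71  bus=[BusRdX,Flush]  L1: P0=M P1=I P2=I  mem[L1]=31
10. P2: store L1 := 50  bus=[BusRdX,Flush]  L1: P0=I P1=I P2=M  mem[L1]=71
11. P2: load  L1  bus=[-]  L1: P0=I P1=I P2=M  mem[L1]=71
12. P1: load  L3  bus=[BusRd]  L3: P0=I P1=E P2=I  mem[L3]=60
13. P1: load  L0  bus=[BusRd,Flush]  L0: P0=I P1=S P2=S  mem[L0]=39
14. P2: load  L1  bus=[-]  L1: P0=I P1=I P2=M  mem[L1]=71
15. P2: store L0 := 23  bus=[BusUpgr]  L0: P0=I P1=I P2=M  mem[L0]=39
16. P2: load  L0  bus=[-]  L0: P0=I P1=I P2=M  mem[L0]=39
17. P2: load  L0  bus=[-]  L0: P0=I P1=I P2=M  mem[L0]=39

state = S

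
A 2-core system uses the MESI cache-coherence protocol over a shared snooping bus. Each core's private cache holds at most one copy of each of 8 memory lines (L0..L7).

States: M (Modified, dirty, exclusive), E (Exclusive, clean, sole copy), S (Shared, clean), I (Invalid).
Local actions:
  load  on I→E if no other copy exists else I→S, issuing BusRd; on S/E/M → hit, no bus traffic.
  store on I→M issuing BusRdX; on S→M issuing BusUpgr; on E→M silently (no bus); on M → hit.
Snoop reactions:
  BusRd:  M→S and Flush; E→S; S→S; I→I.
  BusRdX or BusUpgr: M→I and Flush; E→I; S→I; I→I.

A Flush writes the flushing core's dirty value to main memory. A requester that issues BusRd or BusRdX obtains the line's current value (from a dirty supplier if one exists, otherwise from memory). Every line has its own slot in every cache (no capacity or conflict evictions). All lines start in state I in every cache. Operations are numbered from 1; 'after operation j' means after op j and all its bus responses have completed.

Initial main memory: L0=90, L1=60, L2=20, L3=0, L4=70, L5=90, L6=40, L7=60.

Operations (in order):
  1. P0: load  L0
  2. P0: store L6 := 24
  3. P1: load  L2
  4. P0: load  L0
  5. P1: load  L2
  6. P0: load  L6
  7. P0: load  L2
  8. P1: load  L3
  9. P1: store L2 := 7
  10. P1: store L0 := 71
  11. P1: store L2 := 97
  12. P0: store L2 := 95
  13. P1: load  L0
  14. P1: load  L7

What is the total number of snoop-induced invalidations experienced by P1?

invalidations = 1

1. P0: load  L0  bus=[BusRd]  L0: P0=E P1=I  mem[L0]=90
2. P0: store L6 := 24  bus=[BusRdX]  L6: P0=M P1=I  mem[L6]=40
3. P1: load  L2  bus=[BusRd]  L2: P0=I P1=E  mem[L2]=20
4. P0: load  L0  bus=[-]  L0: P0=E P1=I  mem[L0]=90
5. P1: load  L2  bus=[-]  L2: P0=I P1=E  mem[L2]=20
6. P0: load  L6  bus=[-]  L6: P0=M P1=I  mem[L6]=40
7. P0: load  L2  bus=[BusRd]  L2: P0=S P1=S  mem[L2]=20
8. P1: load  L3  bus=[BusRd]  L3: P0=I P1=E  mem[L3]=0
9. P1: store L2 := 7  bus=[BusUpgr]  L2: P0=I P1=M  mem[L2]=20
10. P1: store L0 := 71  bus=[BusRdX]  L0: P0=I P1=M  mem[L0]=90
11. P1: store L2 := 97  bus=[-]  L2: P0=I P1=M  mem[L2]=20
12. P0: store L2 := 95  bus=[BusRdX,Flush]  L2: P0=M P1=I  mem[L2]=97
13. P1: load  L0  bus=[-]  L0: P0=I P1=M  mem[L0]=90
14. P1: load  L7  bus=[BusRd]  L7: P0=I P1=E  mem[L7]=60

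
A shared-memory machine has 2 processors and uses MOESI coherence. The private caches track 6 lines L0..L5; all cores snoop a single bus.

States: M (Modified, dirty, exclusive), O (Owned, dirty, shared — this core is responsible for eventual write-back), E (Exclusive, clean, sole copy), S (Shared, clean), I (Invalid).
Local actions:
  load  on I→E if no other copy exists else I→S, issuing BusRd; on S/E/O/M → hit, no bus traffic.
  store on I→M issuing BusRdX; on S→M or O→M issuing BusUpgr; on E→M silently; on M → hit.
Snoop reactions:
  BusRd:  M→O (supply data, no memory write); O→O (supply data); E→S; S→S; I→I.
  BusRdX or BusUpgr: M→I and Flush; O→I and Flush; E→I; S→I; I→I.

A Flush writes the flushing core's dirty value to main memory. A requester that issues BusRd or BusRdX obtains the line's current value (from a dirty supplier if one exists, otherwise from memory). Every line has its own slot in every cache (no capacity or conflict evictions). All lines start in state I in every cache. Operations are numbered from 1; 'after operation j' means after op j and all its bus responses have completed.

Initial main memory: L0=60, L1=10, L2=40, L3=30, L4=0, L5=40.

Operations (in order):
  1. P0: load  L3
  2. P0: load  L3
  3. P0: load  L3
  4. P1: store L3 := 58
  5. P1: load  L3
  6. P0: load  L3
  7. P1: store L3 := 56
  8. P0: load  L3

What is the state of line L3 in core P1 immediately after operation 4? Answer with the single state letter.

state = M

1. P0: load  L3  bus=[BusRd]  L3: P0=E P1=I  mem[L3]=30
2. P0: load  L3  bus=[-]  L3: P0=E P1=I  mem[L3]=30
3. P0: load  L3  bus=[-]  L3: P0=E P1=I  mem[L3]=30
4. P1: store L3 := 58  bus=[BusRdX]  L3: P0=I P1=M  mem[L3]=30
5. P1: load  L3  bus=[-]  L3: P0=I P1=M  mem[L3]=30
6. P0: load  L3  bus=[BusRd]  L3: P0=S P1=O  mem[L3]=30
7. P1: store L3 := 56  bus=[BusUpgr]  L3: P0=I P1=M  mem[L3]=30
8. P0: load  L3  bus=[BusRd]  L3: P0=S P1=O  mem[L3]=30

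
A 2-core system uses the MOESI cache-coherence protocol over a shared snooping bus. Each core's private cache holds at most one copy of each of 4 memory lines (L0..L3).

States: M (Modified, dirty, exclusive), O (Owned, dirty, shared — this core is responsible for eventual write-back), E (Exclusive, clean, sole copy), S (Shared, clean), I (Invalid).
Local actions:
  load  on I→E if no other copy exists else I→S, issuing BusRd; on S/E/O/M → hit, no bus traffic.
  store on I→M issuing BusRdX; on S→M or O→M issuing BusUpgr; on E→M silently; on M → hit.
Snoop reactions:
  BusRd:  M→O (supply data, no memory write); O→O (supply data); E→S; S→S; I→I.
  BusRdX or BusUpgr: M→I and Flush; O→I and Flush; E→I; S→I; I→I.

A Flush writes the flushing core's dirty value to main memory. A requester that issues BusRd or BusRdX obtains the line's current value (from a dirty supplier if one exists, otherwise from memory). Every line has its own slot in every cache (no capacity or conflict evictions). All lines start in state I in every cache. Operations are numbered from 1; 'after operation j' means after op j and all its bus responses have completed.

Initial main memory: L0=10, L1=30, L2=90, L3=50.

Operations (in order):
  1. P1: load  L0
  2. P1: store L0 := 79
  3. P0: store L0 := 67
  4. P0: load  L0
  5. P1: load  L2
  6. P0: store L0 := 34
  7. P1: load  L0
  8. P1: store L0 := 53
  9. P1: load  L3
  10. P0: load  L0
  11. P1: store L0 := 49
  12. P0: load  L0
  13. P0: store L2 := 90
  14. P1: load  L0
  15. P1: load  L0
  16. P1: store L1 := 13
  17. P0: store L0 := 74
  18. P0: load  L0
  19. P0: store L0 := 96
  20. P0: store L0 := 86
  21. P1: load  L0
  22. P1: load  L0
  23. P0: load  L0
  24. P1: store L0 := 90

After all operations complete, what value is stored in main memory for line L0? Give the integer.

memory[L0] = 86

1. P1: load  L0  bus=[BusRd]  L0: P0=I P1=E  mem[L0]=10
2. P1: store L0 := 79  bus=[-]  L0: P0=I P1=M  mem[L0]=10
3. P0: store L0 := 67  bus=[BusRdX,Flush]  L0: P0=M P1=I  mem[L0]=79
4. P0: load  L0  bus=[-]  L0: P0=M P1=I  mem[L0]=79
5. P1: load  L2  bus=[BusRd]  L2: P0=I P1=E  mem[L2]=90
6. P0: store L0 := 34  bus=[-]  L0: P0=M P1=I  mem[L0]=79
7. P1: load  L0  bus=[BusRd]  L0: P0=O P1=S  mem[L0]=79
8. P1: store L0 := 53  bus=[BusUpgr,Flush]  L0: P0=I P1=M  mem[L0]=34
9. P1: load  L3  bus=[BusRd]  L3: P0=I P1=E  mem[L3]=50
10. P0: load  L0  bus=[BusRd]  L0: P0=S P1=O  mem[L0]=34
11. P1: store L0 := 49  bus=[BusUpgr]  L0: P0=I P1=M  mem[L0]=34
12. P0: load  L0  bus=[BusRd]  L0: P0=S P1=O  mem[L0]=34
13. P0: store L2 := 90  bus=[BusRdX]  L2: P0=M P1=I  mem[L2]=90
14. P1: load  L0  bus=[-]  L0: P0=S P1=O  mem[L0]=34
15. P1: load  L0  bus=[-]  L0: P0=S P1=O  mem[L0]=34
16. P1: store L1 := 13  bus=[BusRdX]  L1: P0=I P1=M  mem[L1]=30
17. P0: store L0 := 74  bus=[BusUpgr,Flush]  L0: P0=M P1=I  mem[L0]=49
18. P0: load  L0  bus=[-]  L0: P0=M P1=I  mem[L0]=49
19. P0: store L0 := 96  bus=[-]  L0: P0=M P1=I  mem[L0]=49
20. P0: store L0 := 86  bus=[-]  L0: P0=M P1=I  mem[L0]=49
21. P1: load  L0  bus=[BusRd]  L0: P0=O P1=S  mem[L0]=49
22. P1: load  L0  bus=[-]  L0: P0=O P1=S  mem[L0]=49
23. P0: load  L0  bus=[-]  L0: P0=O P1=S  mem[L0]=49
24. P1: store L0 := 90  bus=[BusUpgr,Flush]  L0: P0=I P1=M  mem[L0]=86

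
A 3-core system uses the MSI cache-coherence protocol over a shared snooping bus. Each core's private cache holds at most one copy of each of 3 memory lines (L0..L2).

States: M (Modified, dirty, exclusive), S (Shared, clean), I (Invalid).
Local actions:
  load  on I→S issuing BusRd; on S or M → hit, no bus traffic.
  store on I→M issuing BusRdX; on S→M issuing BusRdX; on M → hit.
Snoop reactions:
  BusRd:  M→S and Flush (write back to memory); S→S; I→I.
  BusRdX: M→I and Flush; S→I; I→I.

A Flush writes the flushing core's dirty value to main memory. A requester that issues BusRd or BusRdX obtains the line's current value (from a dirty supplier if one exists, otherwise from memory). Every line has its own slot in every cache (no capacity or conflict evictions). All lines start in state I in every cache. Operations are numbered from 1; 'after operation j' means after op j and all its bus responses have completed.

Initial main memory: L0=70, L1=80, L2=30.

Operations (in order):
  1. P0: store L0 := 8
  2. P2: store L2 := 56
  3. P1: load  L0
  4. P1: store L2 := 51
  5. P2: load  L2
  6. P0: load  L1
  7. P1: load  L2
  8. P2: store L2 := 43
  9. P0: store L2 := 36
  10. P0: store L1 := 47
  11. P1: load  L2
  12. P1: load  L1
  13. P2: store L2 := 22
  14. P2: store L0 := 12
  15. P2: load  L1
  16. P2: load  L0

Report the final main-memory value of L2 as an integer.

memory[L2] = 36

step 1: P0: store L0 := 8  ⟶  MII  (L0)  txn=BusRdX  M[L0]=70
step 2: P2: store L2 := 56  ⟶  IIM  (L2)  txn=BusRdX  M[L2]=30
step 3: P1: load  L0  ⟶  SSI  (L0)  txn=BusRd+Flush  M[L0]=8
step 4: P1: store L2 := 51  ⟶  IMI  (L2)  txn=BusRdX+Flush  M[L2]=56
step 5: P2: load  L2  ⟶  ISS  (L2)  txn=BusRd+Flush  M[L2]=51
step 6: P0: load  L1  ⟶  SII  (L1)  txn=BusRd  M[L1]=80
step 7: P1: load  L2  ⟶  ISS  (L2)  txn=∅  M[L2]=51
step 8: P2: store L2 := 43  ⟶  IIM  (L2)  txn=BusRdX  M[L2]=51
step 9: P0: store L2 := 36  ⟶  MII  (L2)  txn=BusRdX+Flush  M[L2]=43
step 10: P0: store L1 := 47  ⟶  MII  (L1)  txn=BusRdX  M[L1]=80
step 11: P1: load  L2  ⟶  SSI  (L2)  txn=BusRd+Flush  M[L2]=36
step 12: P1: load  L1  ⟶  SSI  (L1)  txn=BusRd+Flush  M[L1]=47
step 13: P2: store L2 := 22  ⟶  IIM  (L2)  txn=BusRdX  M[L2]=36
step 14: P2: store L0 := 12  ⟶  IIM  (L0)  txn=BusRdX  M[L0]=8
step 15: P2: load  L1  ⟶  SSS  (L1)  txn=BusRd  M[L1]=47
step 16: P2: load  L0  ⟶  IIM  (L0)  txn=∅  M[L0]=8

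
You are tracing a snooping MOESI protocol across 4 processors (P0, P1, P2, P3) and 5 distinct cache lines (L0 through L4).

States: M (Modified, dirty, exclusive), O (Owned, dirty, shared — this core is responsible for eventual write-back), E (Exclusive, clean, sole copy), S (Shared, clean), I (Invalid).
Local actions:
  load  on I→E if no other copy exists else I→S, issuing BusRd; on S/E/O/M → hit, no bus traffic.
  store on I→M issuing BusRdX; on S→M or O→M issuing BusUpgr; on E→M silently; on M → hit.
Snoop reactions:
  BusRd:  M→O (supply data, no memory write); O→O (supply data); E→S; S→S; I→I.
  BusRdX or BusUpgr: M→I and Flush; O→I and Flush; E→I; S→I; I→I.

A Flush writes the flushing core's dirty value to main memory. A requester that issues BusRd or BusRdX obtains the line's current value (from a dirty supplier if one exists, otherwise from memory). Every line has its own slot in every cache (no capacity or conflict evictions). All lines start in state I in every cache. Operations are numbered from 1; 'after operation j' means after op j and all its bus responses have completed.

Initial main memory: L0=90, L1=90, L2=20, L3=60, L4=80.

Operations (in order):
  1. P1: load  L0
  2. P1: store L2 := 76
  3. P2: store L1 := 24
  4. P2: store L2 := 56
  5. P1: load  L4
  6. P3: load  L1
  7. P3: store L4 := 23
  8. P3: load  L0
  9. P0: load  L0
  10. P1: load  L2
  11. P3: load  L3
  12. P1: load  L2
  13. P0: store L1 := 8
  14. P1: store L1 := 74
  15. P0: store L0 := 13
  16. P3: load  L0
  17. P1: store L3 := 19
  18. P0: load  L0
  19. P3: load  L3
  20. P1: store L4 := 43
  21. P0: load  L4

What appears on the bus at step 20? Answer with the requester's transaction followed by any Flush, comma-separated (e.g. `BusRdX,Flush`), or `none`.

step 1: P1: load  L0  ⟶  IEII  (L0)  txn=BusRd  M[L0]=90
step 2: P1: store L2 := 76  ⟶  IMII  (L2)  txn=BusRdX  M[L2]=20
step 3: P2: store L1 := 24  ⟶  IIMI  (L1)  txn=BusRdX  M[L1]=90
step 4: P2: store L2 := 56  ⟶  IIMI  (L2)  txn=BusRdX+Flush  M[L2]=76
step 5: P1: load  L4  ⟶  IEII  (L4)  txn=BusRd  M[L4]=80
step 6: P3: load  L1  ⟶  IIOS  (L1)  txn=BusRd  M[L1]=90
step 7: P3: store L4 := 23  ⟶  IIIM  (L4)  txn=BusRdX  M[L4]=80
step 8: P3: load  L0  ⟶  ISIS  (L0)  txn=BusRd  M[L0]=90
step 9: P0: load  L0  ⟶  SSIS  (L0)  txn=BusRd  M[L0]=90
step 10: P1: load  L2  ⟶  ISOI  (L2)  txn=BusRd  M[L2]=76
step 11: P3: load  L3  ⟶  IIIE  (L3)  txn=BusRd  M[L3]=60
step 12: P1: load  L2  ⟶  ISOI  (L2)  txn=∅  M[L2]=76
step 13: P0: store L1 := 8  ⟶  MIII  (L1)  txn=BusRdX+Flush  M[L1]=24
step 14: P1: store L1 := 74  ⟶  IMII  (L1)  txn=BusRdX+Flush  M[L1]=8
step 15: P0: store L0 := 13  ⟶  MIII  (L0)  txn=BusUpgr  M[L0]=90
step 16: P3: load  L0  ⟶  OIIS  (L0)  txn=BusRd  M[L0]=90
step 17: P1: store L3 := 19  ⟶  IMII  (L3)  txn=BusRdX  M[L3]=60
step 18: P0: load  L0  ⟶  OIIS  (L0)  txn=∅  M[L0]=90
step 19: P3: load  L3  ⟶  IOIS  (L3)  txn=BusRd  M[L3]=60
step 20: P1: store L4 := 43  ⟶  IMII  (L4)  txn=BusRdX+Flush  M[L4]=23
step 21: P0: load  L4  ⟶  SOII  (L4)  txn=BusRd  M[L4]=23

bus = BusRdX,Flush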